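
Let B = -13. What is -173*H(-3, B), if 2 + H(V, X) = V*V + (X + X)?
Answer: 3287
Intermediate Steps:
H(V, X) = -2 + V**2 + 2*X (H(V, X) = -2 + (V*V + (X + X)) = -2 + (V**2 + 2*X) = -2 + V**2 + 2*X)
-173*H(-3, B) = -173*(-2 + (-3)**2 + 2*(-13)) = -173*(-2 + 9 - 26) = -173*(-19) = 3287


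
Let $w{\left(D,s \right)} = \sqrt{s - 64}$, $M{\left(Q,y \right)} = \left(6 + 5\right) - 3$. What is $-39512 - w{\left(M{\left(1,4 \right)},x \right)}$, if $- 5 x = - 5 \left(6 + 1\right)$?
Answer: $-39512 - i \sqrt{57} \approx -39512.0 - 7.5498 i$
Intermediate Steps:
$M{\left(Q,y \right)} = 8$ ($M{\left(Q,y \right)} = 11 - 3 = 8$)
$x = 7$ ($x = - \frac{\left(-5\right) \left(6 + 1\right)}{5} = - \frac{\left(-5\right) 7}{5} = \left(- \frac{1}{5}\right) \left(-35\right) = 7$)
$w{\left(D,s \right)} = \sqrt{-64 + s}$
$-39512 - w{\left(M{\left(1,4 \right)},x \right)} = -39512 - \sqrt{-64 + 7} = -39512 - \sqrt{-57} = -39512 - i \sqrt{57}$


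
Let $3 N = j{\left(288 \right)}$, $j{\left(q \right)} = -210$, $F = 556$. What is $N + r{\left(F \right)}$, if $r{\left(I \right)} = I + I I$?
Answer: $309622$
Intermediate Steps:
$r{\left(I \right)} = I + I^{2}$
$N = -70$ ($N = \frac{1}{3} \left(-210\right) = -70$)
$N + r{\left(F \right)} = -70 + 556 \left(1 + 556\right) = -70 + 556 \cdot 557 = -70 + 309692 = 309622$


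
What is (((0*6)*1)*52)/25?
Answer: 0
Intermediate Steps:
(((0*6)*1)*52)/25 = ((0*1)*52)*(1/25) = (0*52)*(1/25) = 0*(1/25) = 0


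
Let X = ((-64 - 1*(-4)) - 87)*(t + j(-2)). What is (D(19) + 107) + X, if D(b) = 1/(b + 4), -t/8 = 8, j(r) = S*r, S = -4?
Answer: 191798/23 ≈ 8339.0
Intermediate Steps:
j(r) = -4*r
t = -64 (t = -8*8 = -64)
D(b) = 1/(4 + b)
X = 8232 (X = ((-64 - 1*(-4)) - 87)*(-64 - 4*(-2)) = ((-64 + 4) - 87)*(-64 + 8) = (-60 - 87)*(-56) = -147*(-56) = 8232)
(D(19) + 107) + X = (1/(4 + 19) + 107) + 8232 = (1/23 + 107) + 8232 = 2462/23 + 8232 = 191798/23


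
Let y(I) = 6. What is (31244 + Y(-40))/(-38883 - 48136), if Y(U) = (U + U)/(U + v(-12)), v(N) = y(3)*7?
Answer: -31204/87019 ≈ -0.35859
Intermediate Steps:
v(N) = 42 (v(N) = 6*7 = 42)
Y(U) = 2*U/(42 + U) (Y(U) = (U + U)/(U + 42) = (2*U)/(42 + U) = 2*U/(42 + U))
(31244 + Y(-40))/(-38883 - 48136) = (31244 + 2*(-40)/(42 - 40))/(-38883 - 48136) = (31244 + 2*(-40)/2)/(-87019) = (31244 + 2*(-40)*(1/2))*(-1/87019) = (31244 - 40)*(-1/87019) = 31204*(-1/87019) = -31204/87019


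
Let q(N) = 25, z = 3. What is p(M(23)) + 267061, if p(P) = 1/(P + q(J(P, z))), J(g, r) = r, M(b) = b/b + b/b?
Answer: 7210648/27 ≈ 2.6706e+5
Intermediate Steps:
M(b) = 2 (M(b) = 1 + 1 = 2)
p(P) = 1/(25 + P) (p(P) = 1/(P + 25) = 1/(25 + P))
p(M(23)) + 267061 = 1/(25 + 2) + 267061 = 1/27 + 267061 = 7210648/27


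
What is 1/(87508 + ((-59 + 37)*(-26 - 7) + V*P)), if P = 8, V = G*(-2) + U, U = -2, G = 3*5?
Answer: 1/87978 ≈ 1.1366e-5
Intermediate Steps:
G = 15
V = -32 (V = 15*(-2) - 2 = -30 - 2 = -32)
1/(87508 + ((-59 + 37)*(-26 - 7) + V*P)) = 1/(87508 + ((-59 + 37)*(-26 - 7) - 32*8)) = 1/(87508 + (-22*(-33) - 256)) = 1/(87508 + (726 - 256)) = 1/(87508 + 470) = 1/87978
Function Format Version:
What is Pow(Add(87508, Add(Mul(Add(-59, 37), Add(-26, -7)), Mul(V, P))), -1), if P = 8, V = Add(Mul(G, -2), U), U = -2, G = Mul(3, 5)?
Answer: Rational(1, 87978) ≈ 1.1366e-5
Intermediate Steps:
G = 15
V = -32 (V = Add(Mul(15, -2), -2) = Add(-30, -2) = -32)
Pow(Add(87508, Add(Mul(Add(-59, 37), Add(-26, -7)), Mul(V, P))), -1) = Pow(Add(87508, Add(Mul(Add(-59, 37), Add(-26, -7)), Mul(-32, 8))), -1) = Pow(Add(87508, Add(Mul(-22, -33), -256)), -1) = Pow(Add(87508, Add(726, -256)), -1) = Pow(Add(87508, 470), -1) = Pow(87978, -1) = Rational(1, 87978)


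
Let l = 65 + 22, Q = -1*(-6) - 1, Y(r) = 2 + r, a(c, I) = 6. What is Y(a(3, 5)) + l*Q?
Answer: 443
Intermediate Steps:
Q = 5 (Q = 6 - 1 = 5)
l = 87
Y(a(3, 5)) + l*Q = (2 + 6) + 87*5 = 8 + 435 = 443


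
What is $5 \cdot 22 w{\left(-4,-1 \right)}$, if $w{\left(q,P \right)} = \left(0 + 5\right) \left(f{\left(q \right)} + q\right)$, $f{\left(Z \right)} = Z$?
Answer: $-4400$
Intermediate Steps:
$w{\left(q,P \right)} = 10 q$ ($w{\left(q,P \right)} = \left(0 + 5\right) \left(q + q\right) = 5 \cdot 2 q = 10 q$)
$5 \cdot 22 w{\left(-4,-1 \right)} = 5 \cdot 22 \cdot 10 \left(-4\right) = 110 \left(-40\right) = -4400$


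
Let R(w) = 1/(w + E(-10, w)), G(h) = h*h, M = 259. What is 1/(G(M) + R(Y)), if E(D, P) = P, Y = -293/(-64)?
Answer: 293/19654765 ≈ 1.4907e-5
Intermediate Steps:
Y = 293/64 (Y = -293*(-1/64) = 293/64 ≈ 4.5781)
G(h) = h²
R(w) = 1/(2*w) (R(w) = 1/(w + w) = 1/(2*w))
1/(G(M) + R(Y)) = 1/(259² + 1/(2*(293/64))) = 1/(67081 + (½)*(64/293)) = 1/(67081 + 32/293) = 1/(19654765/293) = 293/19654765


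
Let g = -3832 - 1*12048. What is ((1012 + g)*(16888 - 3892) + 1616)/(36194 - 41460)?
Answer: 96611456/2633 ≈ 36693.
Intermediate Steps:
g = -15880 (g = -3832 - 12048 = -15880)
((1012 + g)*(16888 - 3892) + 1616)/(36194 - 41460) = ((1012 - 15880)*(16888 - 3892) + 1616)/(36194 - 41460) = (-14868*12996 + 1616)/(-5266) = (-193224528 + 1616)*(-1/5266) = -193222912*(-1/5266) = 96611456/2633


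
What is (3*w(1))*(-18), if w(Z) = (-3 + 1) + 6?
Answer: -216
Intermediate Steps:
w(Z) = 4 (w(Z) = -2 + 6 = 4)
(3*w(1))*(-18) = (3*4)*(-18) = 12*(-18) = -216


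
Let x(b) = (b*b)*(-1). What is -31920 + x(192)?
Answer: -68784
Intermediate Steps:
x(b) = -b² (x(b) = b²*(-1) = -b²)
-31920 + x(192) = -31920 - 1*192² = -31920 - 1*36864 = -31920 - 36864 = -68784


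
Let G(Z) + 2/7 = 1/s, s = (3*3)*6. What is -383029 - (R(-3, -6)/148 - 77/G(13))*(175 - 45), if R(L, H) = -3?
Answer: -3142738771/7474 ≈ -4.2049e+5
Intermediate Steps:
s = 54 (s = 9*6 = 54)
G(Z) = -101/378 (G(Z) = -2/7 + 1/54 = -101/378)
-383029 - (R(-3, -6)/148 - 77/G(13))*(175 - 45) = -383029 - (-3/148 - 77/(-101/378))*(175 - 45) = -383029 - (-3*1/148 - 77*(-378/101))*130 = -383029 - (-3/148 + 29106/101)*130 = -383029 - 4307385*130/14948 = -383029 - 1*279980025/7474 = -383029 - 279980025/7474 = -3142738771/7474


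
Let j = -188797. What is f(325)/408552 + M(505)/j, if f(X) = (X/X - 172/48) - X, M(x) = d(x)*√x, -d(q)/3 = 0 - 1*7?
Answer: -3931/4902624 - 3*√505/26971 ≈ -0.0033014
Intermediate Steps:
d(q) = 21 (d(q) = -3*(0 - 1*7) = -3*(0 - 7) = -3*(-7) = 21)
M(x) = 21*√x
f(X) = -31/12 - X (f(X) = (1 - 172*1/48) - X = (1 - 43/12) - X = -31/12 - X)
f(325)/408552 + M(505)/j = (-31/12 - 1*325)/408552 + (21*√505)/(-188797) = (-31/12 - 325)*(1/408552) + (21*√505)*(-1/188797) = -3931/12*1/408552 - 3*√505/26971 = -3931/4902624 - 3*√505/26971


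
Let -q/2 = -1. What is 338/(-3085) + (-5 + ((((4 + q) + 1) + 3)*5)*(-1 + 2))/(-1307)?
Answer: -580591/4032095 ≈ -0.14399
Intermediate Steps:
q = 2 (q = -2*(-1) = 2)
338/(-3085) + (-5 + ((((4 + q) + 1) + 3)*5)*(-1 + 2))/(-1307) = 338/(-3085) + (-5 + ((((4 + 2) + 1) + 3)*5)*(-1 + 2))/(-1307) = 338*(-1/3085) + (-5 + (((6 + 1) + 3)*5)*1)*(-1/1307) = -338/3085 + (-5 + ((7 + 3)*5)*1)*(-1/1307) = -338/3085 + (-5 + (10*5)*1)*(-1/1307) = -338/3085 + (-5 + 50*1)*(-1/1307) = -338/3085 + (-5 + 50)*(-1/1307) = -338/3085 + 45*(-1/1307) = -338/3085 - 45/1307 = -580591/4032095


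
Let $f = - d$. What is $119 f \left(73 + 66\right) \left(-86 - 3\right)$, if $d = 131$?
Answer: $192851519$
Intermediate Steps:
$f = -131$ ($f = \left(-1\right) 131 = -131$)
$119 f \left(73 + 66\right) \left(-86 - 3\right) = 119 \left(-131\right) \left(73 + 66\right) \left(-86 - 3\right) = - 15589 \cdot 139 \left(-89\right) = \left(-15589\right) \left(-12371\right) = 192851519$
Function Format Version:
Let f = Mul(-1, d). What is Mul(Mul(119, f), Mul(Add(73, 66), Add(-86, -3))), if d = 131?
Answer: 192851519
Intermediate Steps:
f = -131 (f = Mul(-1, 131) = -131)
Mul(Mul(119, f), Mul(Add(73, 66), Add(-86, -3))) = Mul(Mul(119, -131), Mul(Add(73, 66), Add(-86, -3))) = Mul(-15589, Mul(139, -89)) = Mul(-15589, -12371) = 192851519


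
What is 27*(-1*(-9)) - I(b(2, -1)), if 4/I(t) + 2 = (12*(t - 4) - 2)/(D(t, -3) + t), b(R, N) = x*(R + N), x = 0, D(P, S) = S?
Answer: 2670/11 ≈ 242.73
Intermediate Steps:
b(R, N) = 0 (b(R, N) = 0*(R + N) = 0*(N + R) = 0)
I(t) = 4/(-2 + (-50 + 12*t)/(-3 + t)) (I(t) = 4/(-2 + (12*(t - 4) - 2)/(-3 + t)) = 4/(-2 + (12*(-4 + t) - 2)/(-3 + t)) = 4/(-2 + ((-48 + 12*t) - 2)/(-3 + t)) = 4/(-2 + (-50 + 12*t)/(-3 + t)))
27*(-1*(-9)) - I(b(2, -1)) = 27*(-1*(-9)) - 2*(-3 + 0)/(-22 + 5*0) = 27*9 - 2*(-3)/(-22 + 0) = 243 - 2*(-3)/(-22) = 243 - 2*(-1)*(-3)/22 = 243 - 1*3/11 = 243 - 3/11 = 2670/11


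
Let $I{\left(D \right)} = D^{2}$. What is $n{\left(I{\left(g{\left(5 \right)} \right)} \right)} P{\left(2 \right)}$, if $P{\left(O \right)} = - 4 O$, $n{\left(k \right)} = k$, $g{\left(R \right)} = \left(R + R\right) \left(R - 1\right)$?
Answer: $-12800$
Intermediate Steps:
$g{\left(R \right)} = 2 R \left(-1 + R\right)$
$n{\left(I{\left(g{\left(5 \right)} \right)} \right)} P{\left(2 \right)} = \left(2 \cdot 5 \left(-1 + 5\right)\right)^{2} \left(\left(-4\right) 2\right) = \left(2 \cdot 5 \cdot 4\right)^{2} \left(-8\right) = 40^{2} \left(-8\right) = 1600 \left(-8\right) = -12800$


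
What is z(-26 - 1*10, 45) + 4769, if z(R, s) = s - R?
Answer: 4850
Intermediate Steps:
z(-26 - 1*10, 45) + 4769 = (45 - (-26 - 1*10)) + 4769 = (45 - (-26 - 10)) + 4769 = (45 - 1*(-36)) + 4769 = (45 + 36) + 4769 = 81 + 4769 = 4850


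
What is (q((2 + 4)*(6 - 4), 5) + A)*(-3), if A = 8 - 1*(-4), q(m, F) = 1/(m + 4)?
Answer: -579/16 ≈ -36.188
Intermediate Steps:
q(m, F) = 1/(4 + m)
A = 12 (A = 8 + 4 = 12)
(q((2 + 4)*(6 - 4), 5) + A)*(-3) = (1/(4 + (2 + 4)*(6 - 4)) + 12)*(-3) = (1/(4 + 6*2) + 12)*(-3) = (1/(4 + 12) + 12)*(-3) = (1/16 + 12)*(-3) = (193/16)*(-3) = -579/16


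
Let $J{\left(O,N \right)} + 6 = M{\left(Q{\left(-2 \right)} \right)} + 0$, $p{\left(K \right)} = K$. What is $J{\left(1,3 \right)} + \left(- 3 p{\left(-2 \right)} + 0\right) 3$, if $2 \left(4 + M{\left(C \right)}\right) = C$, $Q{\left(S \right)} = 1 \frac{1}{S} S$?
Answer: $\frac{17}{2} \approx 8.5$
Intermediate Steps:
$Q{\left(S \right)} = 1$ ($Q{\left(S \right)} = \frac{S}{S} = 1$)
$M{\left(C \right)} = -4 + \frac{C}{2}$
$J{\left(O,N \right)} = - \frac{19}{2}$ ($J{\left(O,N \right)} = -6 + \left(\left(-4 + \frac{1}{2} \cdot 1\right) + 0\right) = -6 + \left(\left(-4 + \frac{1}{2}\right) + 0\right) = -6 + \left(- \frac{7}{2} + 0\right) = -6 - \frac{7}{2} = - \frac{19}{2}$)
$J{\left(1,3 \right)} + \left(- 3 p{\left(-2 \right)} + 0\right) 3 = - \frac{19}{2} + \left(\left(-3\right) \left(-2\right) + 0\right) 3 = - \frac{19}{2} + \left(6 + 0\right) 3 = - \frac{19}{2} + 6 \cdot 3 = - \frac{19}{2} + 18 = \frac{17}{2}$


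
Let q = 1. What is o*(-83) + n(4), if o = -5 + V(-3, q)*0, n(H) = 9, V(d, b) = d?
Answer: 424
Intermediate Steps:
o = -5 (o = -5 - 3*0 = -5 + 0 = -5)
o*(-83) + n(4) = -5*(-83) + 9 = 415 + 9 = 424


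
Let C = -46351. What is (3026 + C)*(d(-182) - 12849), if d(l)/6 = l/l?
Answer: 556422975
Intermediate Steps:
d(l) = 6 (d(l) = 6*(l/l) = 6*1 = 6)
(3026 + C)*(d(-182) - 12849) = (3026 - 46351)*(6 - 12849) = -43325*(-12843) = 556422975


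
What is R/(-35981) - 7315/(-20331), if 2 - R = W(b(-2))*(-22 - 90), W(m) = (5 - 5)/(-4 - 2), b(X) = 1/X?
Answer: 263160353/731529711 ≈ 0.35974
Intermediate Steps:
b(X) = 1/X
W(m) = 0 (W(m) = 0/(-6) = 0*(-⅙) = 0)
R = 2 (R = 2 - 0*(-22 - 90) = 2 - 0*(-112) = 2 - 1*0 = 2 + 0 = 2)
R/(-35981) - 7315/(-20331) = 2/(-35981) - 7315/(-20331) = 2*(-1/35981) - 7315*(-1/20331) = -2/35981 + 7315/20331 = 263160353/731529711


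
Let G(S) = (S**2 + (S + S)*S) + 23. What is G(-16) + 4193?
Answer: 4984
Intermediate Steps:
G(S) = 23 + 3*S**2 (G(S) = (S**2 + (2*S)*S) + 23 = (S**2 + 2*S**2) + 23 = 3*S**2 + 23 = 23 + 3*S**2)
G(-16) + 4193 = (23 + 3*(-16)**2) + 4193 = (23 + 3*256) + 4193 = (23 + 768) + 4193 = 791 + 4193 = 4984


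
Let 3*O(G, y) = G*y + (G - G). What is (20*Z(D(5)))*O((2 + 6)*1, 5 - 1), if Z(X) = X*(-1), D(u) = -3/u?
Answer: 128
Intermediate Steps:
O(G, y) = G*y/3 (O(G, y) = (G*y + (G - G))/3 = (G*y + 0)/3 = (G*y)/3 = G*y/3)
Z(X) = -X
(20*Z(D(5)))*O((2 + 6)*1, 5 - 1) = (20*(-(-3)/5))*(((2 + 6)*1)*(5 - 1)/3) = (20*(-(-3)/5))*((⅓)*(8*1)*4) = (20*(-1*(-⅗)))*((⅓)*8*4) = (20*(⅗))*(32/3) = 12*(32/3) = 128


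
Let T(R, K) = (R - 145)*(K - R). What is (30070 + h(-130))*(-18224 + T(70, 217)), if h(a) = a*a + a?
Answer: -1370023160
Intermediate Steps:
h(a) = a + a² (h(a) = a² + a = a + a²)
T(R, K) = (-145 + R)*(K - R)
(30070 + h(-130))*(-18224 + T(70, 217)) = (30070 - 130*(1 - 130))*(-18224 + (-1*70² - 145*217 + 145*70 + 217*70)) = (30070 - 130*(-129))*(-18224 + (-1*4900 - 31465 + 10150 + 15190)) = (30070 + 16770)*(-18224 + (-4900 - 31465 + 10150 + 15190)) = 46840*(-18224 - 11025) = 46840*(-29249) = -1370023160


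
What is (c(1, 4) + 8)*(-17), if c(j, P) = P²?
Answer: -408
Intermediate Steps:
(c(1, 4) + 8)*(-17) = (4² + 8)*(-17) = (16 + 8)*(-17) = 24*(-17) = -408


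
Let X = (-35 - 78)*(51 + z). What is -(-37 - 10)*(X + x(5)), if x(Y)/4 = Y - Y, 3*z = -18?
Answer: -238995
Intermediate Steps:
z = -6 (z = (⅓)*(-18) = -6)
x(Y) = 0 (x(Y) = 4*(Y - Y) = 4*0 = 0)
X = -5085 (X = (-35 - 78)*(51 - 6) = -113*45 = -5085)
-(-37 - 10)*(X + x(5)) = -(-37 - 10)*(-5085 + 0) = -(-47)*(-5085) = -1*238995 = -238995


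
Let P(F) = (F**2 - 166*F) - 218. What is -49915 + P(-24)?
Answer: -45573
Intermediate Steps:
P(F) = -218 + F**2 - 166*F
-49915 + P(-24) = -49915 + (-218 + (-24)**2 - 166*(-24)) = -49915 + (-218 + 576 + 3984) = -49915 + 4342 = -45573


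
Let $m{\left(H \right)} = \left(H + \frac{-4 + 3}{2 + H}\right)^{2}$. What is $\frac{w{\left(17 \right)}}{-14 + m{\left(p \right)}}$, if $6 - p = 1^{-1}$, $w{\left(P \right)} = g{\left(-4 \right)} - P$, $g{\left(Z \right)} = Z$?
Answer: $- \frac{1029}{470} \approx -2.1894$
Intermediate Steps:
$w{\left(P \right)} = -4 - P$
$p = 5$ ($p = 6 - 1^{-1} = 6 - 1 = 5$)
$m{\left(H \right)} = \left(H - \frac{1}{2 + H}\right)^{2}$
$\frac{w{\left(17 \right)}}{-14 + m{\left(p \right)}} = \frac{-4 - 17}{-14 + \frac{\left(-1 + 5^{2} + 2 \cdot 5\right)^{2}}{\left(2 + 5\right)^{2}}} = \frac{-4 - 17}{-14 + \frac{\left(-1 + 25 + 10\right)^{2}}{49}} = \frac{1}{-14 + \frac{34^{2}}{49}} \left(-21\right) = \frac{1}{-14 + \frac{1}{49} \cdot 1156} \left(-21\right) = \frac{1}{-14 + \frac{1156}{49}} \left(-21\right) = \frac{1}{\frac{470}{49}} \left(-21\right) = \frac{49}{470} \left(-21\right) = - \frac{1029}{470}$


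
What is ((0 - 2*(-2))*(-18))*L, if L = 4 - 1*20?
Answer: 1152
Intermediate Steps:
L = -16 (L = 4 - 20 = -16)
((0 - 2*(-2))*(-18))*L = ((0 - 2*(-2))*(-18))*(-16) = ((0 + 4)*(-18))*(-16) = (4*(-18))*(-16) = -72*(-16) = 1152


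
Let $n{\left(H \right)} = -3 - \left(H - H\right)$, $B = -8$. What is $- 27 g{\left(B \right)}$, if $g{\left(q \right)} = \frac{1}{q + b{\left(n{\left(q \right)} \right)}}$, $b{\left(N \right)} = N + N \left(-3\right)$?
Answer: $\frac{27}{2} \approx 13.5$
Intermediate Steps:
$n{\left(H \right)} = -3$ ($n{\left(H \right)} = -3 - 0 = -3 + 0 = -3$)
$b{\left(N \right)} = - 2 N$ ($b{\left(N \right)} = N - 3 N = - 2 N$)
$g{\left(q \right)} = \frac{1}{6 + q}$ ($g{\left(q \right)} = \frac{1}{q - -6} = \frac{1}{q + 6} = \frac{1}{6 + q}$)
$- 27 g{\left(B \right)} = - \frac{27}{6 - 8} = - \frac{27}{-2} = \left(-27\right) \left(- \frac{1}{2}\right) = \frac{27}{2}$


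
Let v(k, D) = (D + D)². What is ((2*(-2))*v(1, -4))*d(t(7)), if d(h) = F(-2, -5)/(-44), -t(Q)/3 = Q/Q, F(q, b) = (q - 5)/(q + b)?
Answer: 64/11 ≈ 5.8182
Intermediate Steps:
F(q, b) = (-5 + q)/(b + q)
t(Q) = -3 (t(Q) = -3*Q/Q = -3*1 = -3)
d(h) = -1/44 (d(h) = ((-5 - 2)/(-5 - 2))/(-44) = (-7/(-7))*(-1/44) = -⅐*(-7)*(-1/44) = 1*(-1/44) = -1/44)
v(k, D) = 4*D² (v(k, D) = (2*D)² = 4*D²)
((2*(-2))*v(1, -4))*d(t(7)) = ((2*(-2))*(4*(-4)²))*(-1/44) = -16*16*(-1/44) = -4*64*(-1/44) = -256*(-1/44) = 64/11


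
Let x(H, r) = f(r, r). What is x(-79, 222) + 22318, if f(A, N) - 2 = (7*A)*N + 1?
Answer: 367309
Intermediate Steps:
f(A, N) = 3 + 7*A*N (f(A, N) = 2 + ((7*A)*N + 1) = 2 + (7*A*N + 1) = 2 + (1 + 7*A*N) = 3 + 7*A*N)
x(H, r) = 3 + 7*r**2 (x(H, r) = 3 + 7*r*r = 3 + 7*r**2)
x(-79, 222) + 22318 = (3 + 7*222**2) + 22318 = (3 + 7*49284) + 22318 = (3 + 344988) + 22318 = 344991 + 22318 = 367309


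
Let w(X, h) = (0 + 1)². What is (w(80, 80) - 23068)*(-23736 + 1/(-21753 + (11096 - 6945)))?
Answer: 9637417350891/17602 ≈ 5.4752e+8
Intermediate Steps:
w(X, h) = 1 (w(X, h) = 1² = 1)
(w(80, 80) - 23068)*(-23736 + 1/(-21753 + (11096 - 6945))) = (1 - 23068)*(-23736 + 1/(-21753 + (11096 - 6945))) = -23067*(-23736 + 1/(-21753 + 4151)) = -23067*(-23736 + 1/(-17602)) = -23067*(-23736 - 1/17602) = -23067*(-417801073/17602) = 9637417350891/17602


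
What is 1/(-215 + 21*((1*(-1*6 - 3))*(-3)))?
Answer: 1/352 ≈ 0.0028409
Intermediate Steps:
1/(-215 + 21*((1*(-1*6 - 3))*(-3))) = 1/(-215 + 21*((1*(-6 - 3))*(-3))) = 1/(-215 + 21*((1*(-9))*(-3))) = 1/(-215 + 21*(-9*(-3))) = 1/(-215 + 21*27) = 1/(-215 + 567) = 1/352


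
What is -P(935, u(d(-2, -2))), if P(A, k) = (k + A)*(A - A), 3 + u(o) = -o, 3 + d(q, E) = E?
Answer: 0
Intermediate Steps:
d(q, E) = -3 + E
u(o) = -3 - o
P(A, k) = 0 (P(A, k) = (A + k)*0 = 0)
-P(935, u(d(-2, -2))) = -1*0 = 0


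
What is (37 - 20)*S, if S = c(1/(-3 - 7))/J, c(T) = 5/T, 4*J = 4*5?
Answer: -170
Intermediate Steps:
J = 5 (J = (4*5)/4 = (¼)*20 = 5)
S = -10 (S = (5/(1/(-3 - 7)))/5 = (5/(1/(-10)))*(⅕) = (5/(-⅒))*(⅕) = (5*(-10))*(⅕) = -50*⅕ = -10)
(37 - 20)*S = (37 - 20)*(-10) = 17*(-10) = -170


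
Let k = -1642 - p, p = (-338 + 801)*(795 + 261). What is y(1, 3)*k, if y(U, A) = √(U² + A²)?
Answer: -490570*√10 ≈ -1.5513e+6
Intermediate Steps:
p = 488928 (p = 463*1056 = 488928)
y(U, A) = √(A² + U²)
k = -490570 (k = -1642 - 1*488928 = -1642 - 488928 = -490570)
y(1, 3)*k = √(3² + 1²)*(-490570) = √(9 + 1)*(-490570) = √10*(-490570) = -490570*√10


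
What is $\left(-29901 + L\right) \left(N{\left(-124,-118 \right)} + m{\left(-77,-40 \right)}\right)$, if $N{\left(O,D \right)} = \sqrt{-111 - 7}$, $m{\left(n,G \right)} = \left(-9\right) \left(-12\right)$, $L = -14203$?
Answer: $-4763232 - 44104 i \sqrt{118} \approx -4.7632 \cdot 10^{6} - 4.7909 \cdot 10^{5} i$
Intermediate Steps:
$m{\left(n,G \right)} = 108$
$N{\left(O,D \right)} = i \sqrt{118}$ ($N{\left(O,D \right)} = \sqrt{-118} = i \sqrt{118}$)
$\left(-29901 + L\right) \left(N{\left(-124,-118 \right)} + m{\left(-77,-40 \right)}\right) = \left(-29901 - 14203\right) \left(i \sqrt{118} + 108\right) = - 44104 \left(108 + i \sqrt{118}\right) = -4763232 - 44104 i \sqrt{118}$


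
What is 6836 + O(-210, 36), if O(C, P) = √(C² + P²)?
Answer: 6836 + 6*√1261 ≈ 7049.1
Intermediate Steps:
6836 + O(-210, 36) = 6836 + √((-210)² + 36²) = 6836 + √(44100 + 1296) = 6836 + √45396 = 6836 + 6*√1261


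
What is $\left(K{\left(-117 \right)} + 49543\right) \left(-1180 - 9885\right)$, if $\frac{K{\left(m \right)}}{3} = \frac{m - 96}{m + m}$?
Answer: $- \frac{14253811285}{26} \approx -5.4822 \cdot 10^{8}$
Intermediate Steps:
$K{\left(m \right)} = \frac{3 \left(-96 + m\right)}{2 m}$ ($K{\left(m \right)} = 3 \frac{m - 96}{m + m} = 3 \frac{-96 + m}{2 m} = \frac{3 \left(-96 + m\right)}{2 m}$)
$\left(K{\left(-117 \right)} + 49543\right) \left(-1180 - 9885\right) = \left(\left(\frac{3}{2} - \frac{144}{-117}\right) + 49543\right) \left(-1180 - 9885\right) = \left(\left(\frac{3}{2} - - \frac{16}{13}\right) + 49543\right) \left(-11065\right) = \left(\left(\frac{3}{2} + \frac{16}{13}\right) + 49543\right) \left(-11065\right) = \left(\frac{71}{26} + 49543\right) \left(-11065\right) = \frac{1288189}{26} \left(-11065\right) = - \frac{14253811285}{26}$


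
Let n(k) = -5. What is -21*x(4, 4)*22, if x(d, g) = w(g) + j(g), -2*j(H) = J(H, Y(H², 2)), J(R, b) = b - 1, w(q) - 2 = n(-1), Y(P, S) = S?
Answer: 1617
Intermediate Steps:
w(q) = -3 (w(q) = 2 - 5 = -3)
J(R, b) = -1 + b
j(H) = -½ (j(H) = -(-1 + 2)/2 = -½*1 = -½)
x(d, g) = -7/2 (x(d, g) = -3 - ½ = -7/2)
-21*x(4, 4)*22 = -21*(-7/2)*22 = (147/2)*22 = 1617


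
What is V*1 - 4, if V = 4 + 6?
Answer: 6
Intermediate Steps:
V = 10
V*1 - 4 = 10*1 - 4 = 10 - 4 = 6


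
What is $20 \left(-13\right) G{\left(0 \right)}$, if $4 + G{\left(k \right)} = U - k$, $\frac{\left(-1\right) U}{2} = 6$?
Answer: $4160$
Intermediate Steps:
$U = -12$ ($U = \left(-2\right) 6 = -12$)
$G{\left(k \right)} = -16 - k$ ($G{\left(k \right)} = -4 - \left(12 + k\right) = -16 - k$)
$20 \left(-13\right) G{\left(0 \right)} = 20 \left(-13\right) \left(-16 - 0\right) = - 260 \left(-16 + 0\right) = \left(-260\right) \left(-16\right) = 4160$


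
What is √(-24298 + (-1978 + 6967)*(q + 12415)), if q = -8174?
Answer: √21134051 ≈ 4597.2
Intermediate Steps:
√(-24298 + (-1978 + 6967)*(q + 12415)) = √(-24298 + (-1978 + 6967)*(-8174 + 12415)) = √(-24298 + 4989*4241) = √(-24298 + 21158349) = √21134051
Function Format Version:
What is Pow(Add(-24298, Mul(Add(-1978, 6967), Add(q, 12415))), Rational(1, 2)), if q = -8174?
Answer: Pow(21134051, Rational(1, 2)) ≈ 4597.2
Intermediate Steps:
Pow(Add(-24298, Mul(Add(-1978, 6967), Add(q, 12415))), Rational(1, 2)) = Pow(Add(-24298, Mul(Add(-1978, 6967), Add(-8174, 12415))), Rational(1, 2)) = Pow(Add(-24298, Mul(4989, 4241)), Rational(1, 2)) = Pow(Add(-24298, 21158349), Rational(1, 2)) = Pow(21134051, Rational(1, 2))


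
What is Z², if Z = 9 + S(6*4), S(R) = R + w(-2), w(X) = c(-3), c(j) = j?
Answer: 900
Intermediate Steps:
w(X) = -3
S(R) = -3 + R (S(R) = R - 3 = -3 + R)
Z = 30 (Z = 9 + (-3 + 6*4) = 9 + (-3 + 24) = 9 + 21 = 30)
Z² = 30² = 900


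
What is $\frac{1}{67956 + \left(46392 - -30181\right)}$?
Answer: $\frac{1}{144529} \approx 6.919 \cdot 10^{-6}$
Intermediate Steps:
$\frac{1}{67956 + \left(46392 - -30181\right)} = \frac{1}{67956 + \left(46392 + 30181\right)} = \frac{1}{67956 + 76573} = \frac{1}{144529}$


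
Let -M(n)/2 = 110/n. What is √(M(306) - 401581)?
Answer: I*√1044514051/51 ≈ 633.71*I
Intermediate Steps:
M(n) = -220/n
√(M(306) - 401581) = √(-220/306 - 401581) = √(-220*1/306 - 401581) = √(-110/153 - 401581) = √(-61442003/153) = I*√1044514051/51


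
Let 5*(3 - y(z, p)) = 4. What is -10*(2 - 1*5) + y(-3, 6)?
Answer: 161/5 ≈ 32.200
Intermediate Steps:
y(z, p) = 11/5 (y(z, p) = 3 - 1/5*4 = 3 - 4/5 = 11/5)
-10*(2 - 1*5) + y(-3, 6) = -10*(2 - 1*5) + 11/5 = -10*(2 - 5) + 11/5 = -10*(-3) + 11/5 = 30 + 11/5 = 161/5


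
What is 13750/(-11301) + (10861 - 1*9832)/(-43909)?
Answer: -615377479/496215609 ≈ -1.2401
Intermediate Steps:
13750/(-11301) + (10861 - 1*9832)/(-43909) = 13750*(-1/11301) + (10861 - 9832)*(-1/43909) = -13750/11301 + 1029*(-1/43909) = -13750/11301 - 1029/43909 = -615377479/496215609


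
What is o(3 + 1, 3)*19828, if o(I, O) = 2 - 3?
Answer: -19828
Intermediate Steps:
o(I, O) = -1
o(3 + 1, 3)*19828 = -1*19828 = -19828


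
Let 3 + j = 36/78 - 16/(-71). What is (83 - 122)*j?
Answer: 6405/71 ≈ 90.211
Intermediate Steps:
j = -2135/923 (j = -3 + (36/78 - 16/(-71)) = -3 + (36*(1/78) - 16*(-1/71)) = -3 + (6/13 + 16/71) = -3 + 634/923 = -2135/923 ≈ -2.3131)
(83 - 122)*j = (83 - 122)*(-2135/923) = -39*(-2135/923) = 6405/71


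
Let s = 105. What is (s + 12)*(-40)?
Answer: -4680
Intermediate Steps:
(s + 12)*(-40) = (105 + 12)*(-40) = 117*(-40) = -4680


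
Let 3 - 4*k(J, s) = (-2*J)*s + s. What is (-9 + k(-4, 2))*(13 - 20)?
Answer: 357/4 ≈ 89.250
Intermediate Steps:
k(J, s) = ¾ - s/4 + J*s/2 (k(J, s) = ¾ - ((-2*J)*s + s)/4 = ¾ - (-2*J*s + s)/4 = ¾ - (s - 2*J*s)/4 = ¾ + (-s/4 + J*s/2) = ¾ - s/4 + J*s/2)
(-9 + k(-4, 2))*(13 - 20) = (-9 + (¾ - ¼*2 + (½)*(-4)*2))*(13 - 20) = (-9 + (¾ - ½ - 4))*(-7) = (-9 - 15/4)*(-7) = -51/4*(-7) = 357/4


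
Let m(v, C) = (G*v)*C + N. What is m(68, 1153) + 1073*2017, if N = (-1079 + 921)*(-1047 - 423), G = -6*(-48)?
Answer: 24976853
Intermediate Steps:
G = 288
N = 232260 (N = -158*(-1470) = 232260)
m(v, C) = 232260 + 288*C*v (m(v, C) = (288*v)*C + 232260 = 288*C*v + 232260 = 232260 + 288*C*v)
m(68, 1153) + 1073*2017 = (232260 + 288*1153*68) + 1073*2017 = (232260 + 22580352) + 2164241 = 22812612 + 2164241 = 24976853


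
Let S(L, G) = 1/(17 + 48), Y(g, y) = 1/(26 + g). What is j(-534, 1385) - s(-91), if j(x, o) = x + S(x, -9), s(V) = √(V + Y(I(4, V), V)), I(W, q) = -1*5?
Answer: -34709/65 - I*√40110/21 ≈ -533.98 - 9.5369*I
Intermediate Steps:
I(W, q) = -5
s(V) = √(1/21 + V) (s(V) = √(V + 1/(26 - 5)) = √(V + 1/21) = √(1/21 + V))
S(L, G) = 1/65
j(x, o) = 1/65 + x (j(x, o) = x + 1/65 = 1/65 + x)
j(-534, 1385) - s(-91) = (1/65 - 534) - √(21 + 441*(-91))/21 = -34709/65 - √(21 - 40131)/21 = -34709/65 - √(-40110)/21 = -34709/65 - I*√40110/21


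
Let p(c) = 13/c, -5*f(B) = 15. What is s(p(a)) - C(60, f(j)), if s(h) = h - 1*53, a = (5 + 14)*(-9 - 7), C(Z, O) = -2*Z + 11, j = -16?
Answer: 17011/304 ≈ 55.957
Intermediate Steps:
f(B) = -3 (f(B) = -⅕*15 = -3)
C(Z, O) = 11 - 2*Z
a = -304 (a = 19*(-16) = -304)
s(h) = -53 + h (s(h) = h - 53 = -53 + h)
s(p(a)) - C(60, f(j)) = (-53 + 13/(-304)) - (11 - 2*60) = (-53 + 13*(-1/304)) - (11 - 120) = (-53 - 13/304) - 1*(-109) = -16125/304 + 109 = 17011/304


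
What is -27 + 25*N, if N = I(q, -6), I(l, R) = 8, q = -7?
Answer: 173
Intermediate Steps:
N = 8
-27 + 25*N = -27 + 25*8 = -27 + 200 = 173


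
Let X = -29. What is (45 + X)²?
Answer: 256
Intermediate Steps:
(45 + X)² = (45 - 29)² = 16² = 256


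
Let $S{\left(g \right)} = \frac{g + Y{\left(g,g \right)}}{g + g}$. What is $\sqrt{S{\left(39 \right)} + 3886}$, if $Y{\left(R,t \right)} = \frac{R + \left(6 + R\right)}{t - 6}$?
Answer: $\frac{\sqrt{2861125410}}{858} \approx 62.342$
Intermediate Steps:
$Y{\left(R,t \right)} = \frac{6 + 2 R}{-6 + t}$
$S{\left(g \right)} = \frac{g + \frac{2 \left(3 + g\right)}{-6 + g}}{2 g}$ ($S{\left(g \right)} = \frac{g + \frac{2 \left(3 + g\right)}{-6 + g}}{g + g} = \frac{g + \frac{2 \left(3 + g\right)}{-6 + g}}{2 g}$)
$\sqrt{S{\left(39 \right)} + 3886} = \sqrt{\frac{6 + 39^{2} - 156}{2 \cdot 39 \left(-6 + 39\right)} + 3886} = \sqrt{\frac{1}{2} \cdot \frac{1}{39} \cdot \frac{1}{33} \left(6 + 1521 - 156\right) + 3886} = \sqrt{\frac{1}{2} \cdot \frac{1}{39} \cdot \frac{1}{33} \cdot 1371 + 3886} = \sqrt{\frac{457}{858} + 3886} = \sqrt{\frac{3334645}{858}} = \frac{\sqrt{2861125410}}{858}$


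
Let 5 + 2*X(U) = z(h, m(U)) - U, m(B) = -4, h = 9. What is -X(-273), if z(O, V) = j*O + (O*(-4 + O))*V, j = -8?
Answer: -8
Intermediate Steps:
z(O, V) = -8*O + O*V*(-4 + O) (z(O, V) = -8*O + (O*(-4 + O))*V = -8*O + O*V*(-4 + O))
X(U) = -257/2 - U/2 (X(U) = -5/2 + (9*(-8 - 4*(-4) + 9*(-4)) - U)/2 = -5/2 + (9*(-8 + 16 - 36) - U)/2 = -5/2 + (9*(-28) - U)/2 = -5/2 + (-252 - U)/2 = -5/2 + (-126 - U/2) = -257/2 - U/2)
-X(-273) = -(-257/2 - ½*(-273)) = -(-257/2 + 273/2) = -1*8 = -8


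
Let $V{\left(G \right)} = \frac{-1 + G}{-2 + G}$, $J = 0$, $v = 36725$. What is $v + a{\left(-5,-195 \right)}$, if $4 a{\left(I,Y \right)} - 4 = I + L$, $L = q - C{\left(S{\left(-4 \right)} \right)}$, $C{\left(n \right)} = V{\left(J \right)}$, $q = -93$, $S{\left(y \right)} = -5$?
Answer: $\frac{293611}{8} \approx 36701.0$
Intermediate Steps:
$V{\left(G \right)} = \frac{-1 + G}{-2 + G}$
$C{\left(n \right)} = \frac{1}{2}$ ($C{\left(n \right)} = \frac{-1 + 0}{-2 + 0} = \frac{1}{-2} \left(-1\right) = \left(- \frac{1}{2}\right) \left(-1\right) = \frac{1}{2}$)
$L = - \frac{187}{2}$ ($L = -93 - \frac{1}{2} = - \frac{187}{2} \approx -93.5$)
$a{\left(I,Y \right)} = - \frac{179}{8} + \frac{I}{4}$ ($a{\left(I,Y \right)} = 1 + \frac{I - \frac{187}{2}}{4} = 1 + \frac{- \frac{187}{2} + I}{4} = 1 + \left(- \frac{187}{8} + \frac{I}{4}\right) = - \frac{179}{8} + \frac{I}{4}$)
$v + a{\left(-5,-195 \right)} = 36725 + \left(- \frac{179}{8} + \frac{1}{4} \left(-5\right)\right) = 36725 - \frac{189}{8} = \frac{293611}{8}$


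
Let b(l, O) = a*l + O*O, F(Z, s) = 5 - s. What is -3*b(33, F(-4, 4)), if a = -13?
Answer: 1284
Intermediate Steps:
b(l, O) = O² - 13*l (b(l, O) = -13*l + O*O = -13*l + O² = O² - 13*l)
-3*b(33, F(-4, 4)) = -3*((5 - 1*4)² - 13*33) = -3*((5 - 4)² - 429) = -3*(1² - 429) = -3*(1 - 429) = -3*(-428) = 1284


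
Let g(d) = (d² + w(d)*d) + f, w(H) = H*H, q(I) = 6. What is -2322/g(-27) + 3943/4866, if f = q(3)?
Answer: 3583784/3841707 ≈ 0.93286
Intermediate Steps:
w(H) = H²
f = 6
g(d) = 6 + d² + d³ (g(d) = (d² + d²*d) + 6 = (d² + d³) + 6 = 6 + d² + d³)
-2322/g(-27) + 3943/4866 = -2322/(6 + (-27)² + (-27)³) + 3943/4866 = -2322/(6 + 729 - 19683) + 3943*(1/4866) = -2322/(-18948) + 3943/4866 = -2322*(-1/18948) + 3943/4866 = 387/3158 + 3943/4866 = 3583784/3841707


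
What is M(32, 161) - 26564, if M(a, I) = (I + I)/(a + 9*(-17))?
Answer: -3214566/121 ≈ -26567.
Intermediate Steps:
M(a, I) = 2*I/(-153 + a) (M(a, I) = (2*I)/(a - 153) = (2*I)/(-153 + a) = 2*I/(-153 + a))
M(32, 161) - 26564 = 2*161/(-153 + 32) - 26564 = 2*161/(-121) - 26564 = 2*161*(-1/121) - 26564 = -322/121 - 26564 = -3214566/121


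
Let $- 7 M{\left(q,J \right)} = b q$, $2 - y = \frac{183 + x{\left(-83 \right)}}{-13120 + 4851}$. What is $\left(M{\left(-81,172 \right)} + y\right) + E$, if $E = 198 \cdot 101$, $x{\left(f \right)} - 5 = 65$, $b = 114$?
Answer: $\frac{1234017717}{57883} \approx 21319.0$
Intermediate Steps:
$x{\left(f \right)} = 70$ ($x{\left(f \right)} = 5 + 65 = 70$)
$y = \frac{16791}{8269}$ ($y = 2 - \frac{183 + 70}{-13120 + 4851} = 2 - \frac{253}{-8269} = 2 - 253 \left(- \frac{1}{8269}\right) = 2 - - \frac{253}{8269} = 2 + \frac{253}{8269} = \frac{16791}{8269} \approx 2.0306$)
$M{\left(q,J \right)} = - \frac{114 q}{7}$
$E = 19998$
$\left(M{\left(-81,172 \right)} + y\right) + E = \left(\left(- \frac{114}{7}\right) \left(-81\right) + \frac{16791}{8269}\right) + 19998 = \left(\frac{9234}{7} + \frac{16791}{8269}\right) + 19998 = \frac{76473483}{57883} + 19998 = \frac{1234017717}{57883}$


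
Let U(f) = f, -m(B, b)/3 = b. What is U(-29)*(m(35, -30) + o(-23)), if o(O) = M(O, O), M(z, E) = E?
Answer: -1943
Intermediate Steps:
o(O) = O
m(B, b) = -3*b
U(-29)*(m(35, -30) + o(-23)) = -29*(-3*(-30) - 23) = -29*(90 - 23) = -29*67 = -1943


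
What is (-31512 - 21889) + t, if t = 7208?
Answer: -46193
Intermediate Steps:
(-31512 - 21889) + t = (-31512 - 21889) + 7208 = -53401 + 7208 = -46193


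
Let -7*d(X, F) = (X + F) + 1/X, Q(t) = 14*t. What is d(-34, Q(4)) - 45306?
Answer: -10783575/238 ≈ -45309.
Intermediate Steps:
d(X, F) = -F/7 - X/7 - 1/(7*X) (d(X, F) = -((X + F) + 1/X)/7 = -((F + X) + 1/X)/7 = -(F + X + 1/X)/7 = -F/7 - X/7 - 1/(7*X))
d(-34, Q(4)) - 45306 = (1/7)*(-1 - 1*(-34)*(14*4 - 34))/(-34) - 45306 = (1/7)*(-1/34)*(-1 - 1*(-34)*(56 - 34)) - 45306 = (1/7)*(-1/34)*(-1 - 1*(-34)*22) - 45306 = (1/7)*(-1/34)*(-1 + 748) - 45306 = (1/7)*(-1/34)*747 - 45306 = -747/238 - 45306 = -10783575/238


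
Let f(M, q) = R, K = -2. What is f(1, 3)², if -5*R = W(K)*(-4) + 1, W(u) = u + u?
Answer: 289/25 ≈ 11.560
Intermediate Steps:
W(u) = 2*u
R = -17/5 (R = -((2*(-2))*(-4) + 1)/5 = -(-4*(-4) + 1)/5 = -(16 + 1)/5 = -⅕*17 = -17/5 ≈ -3.4000)
f(M, q) = -17/5
f(1, 3)² = (-17/5)² = 289/25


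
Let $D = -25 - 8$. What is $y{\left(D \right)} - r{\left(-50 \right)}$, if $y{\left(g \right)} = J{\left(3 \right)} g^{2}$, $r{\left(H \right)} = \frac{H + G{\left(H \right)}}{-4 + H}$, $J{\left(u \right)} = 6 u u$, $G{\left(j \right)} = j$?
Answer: $\frac{1587712}{27} \approx 58804.0$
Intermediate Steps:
$J{\left(u \right)} = 6 u^{2}$
$D = -33$ ($D = -25 - 8 = -33$)
$r{\left(H \right)} = \frac{2 H}{-4 + H}$ ($r{\left(H \right)} = \frac{H + H}{-4 + H} = \frac{2 H}{-4 + H}$)
$y{\left(g \right)} = 54 g^{2}$ ($y{\left(g \right)} = 6 \cdot 3^{2} g^{2} = 6 \cdot 9 g^{2} = 54 g^{2}$)
$y{\left(D \right)} - r{\left(-50 \right)} = 54 \left(-33\right)^{2} - 2 \left(-50\right) \frac{1}{-4 - 50} = 54 \cdot 1089 - 2 \left(-50\right) \frac{1}{-54} = 58806 - 2 \left(-50\right) \left(- \frac{1}{54}\right) = 58806 - \frac{50}{27} = \frac{1587712}{27}$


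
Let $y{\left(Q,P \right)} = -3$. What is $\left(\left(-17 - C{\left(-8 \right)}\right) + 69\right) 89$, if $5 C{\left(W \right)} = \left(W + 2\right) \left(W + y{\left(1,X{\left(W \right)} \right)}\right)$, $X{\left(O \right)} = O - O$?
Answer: $\frac{17266}{5} \approx 3453.2$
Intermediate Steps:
$X{\left(O \right)} = 0$
$C{\left(W \right)} = \frac{\left(-3 + W\right) \left(2 + W\right)}{5}$ ($C{\left(W \right)} = \frac{\left(W + 2\right) \left(W - 3\right)}{5} = \frac{\left(2 + W\right) \left(-3 + W\right)}{5} = \frac{\left(-3 + W\right) \left(2 + W\right)}{5}$)
$\left(\left(-17 - C{\left(-8 \right)}\right) + 69\right) 89 = \left(\left(-17 - \left(- \frac{6}{5} - - \frac{8}{5} + \frac{\left(-8\right)^{2}}{5}\right)\right) + 69\right) 89 = \left(\left(-17 - \left(- \frac{6}{5} + \frac{8}{5} + \frac{1}{5} \cdot 64\right)\right) + 69\right) 89 = \left(\left(-17 - \left(- \frac{6}{5} + \frac{8}{5} + \frac{64}{5}\right)\right) + 69\right) 89 = \left(\left(-17 - \frac{66}{5}\right) + 69\right) 89 = \left(- \frac{151}{5} + 69\right) 89 = \frac{194}{5} \cdot 89 = \frac{17266}{5}$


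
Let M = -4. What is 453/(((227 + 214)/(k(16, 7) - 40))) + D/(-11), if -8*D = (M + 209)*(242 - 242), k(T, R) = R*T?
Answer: 3624/49 ≈ 73.959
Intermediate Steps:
D = 0 (D = -(-4 + 209)*(242 - 242)/8 = -205*0/8 = -1/8*0 = 0)
453/(((227 + 214)/(k(16, 7) - 40))) + D/(-11) = 453/(((227 + 214)/(7*16 - 40))) + 0/(-11) = 453/((441/(112 - 40))) + 0*(-1/11) = 453/((441/72)) + 0 = 453/((441*(1/72))) + 0 = 453/(49/8) + 0 = 453*(8/49) + 0 = 3624/49 + 0 = 3624/49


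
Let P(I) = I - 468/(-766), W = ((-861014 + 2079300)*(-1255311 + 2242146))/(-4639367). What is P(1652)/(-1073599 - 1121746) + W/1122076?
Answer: -101416506273062186075/437706056529473315942 ≈ -0.23170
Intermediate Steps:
W = -1202247264810/4639367 (W = (1218286*986835)*(-1/4639367) = 1202247264810*(-1/4639367) = -1202247264810/4639367 ≈ -2.5914e+5)
P(I) = 234/383 + I (P(I) = I - 468*(-1)/766 = I - 1*(-234/383) = I + 234/383 = 234/383 + I)
P(1652)/(-1073599 - 1121746) + W/1122076 = (234/383 + 1652)/(-1073599 - 1121746) - 1202247264810/4639367/1122076 = (632950/383)/(-2195345) - 1202247264810/4639367*1/1122076 = (632950/383)*(-1/2195345) - 601123632405/2602861182946 = -126590/168163427 - 601123632405/2602861182946 = -101416506273062186075/437706056529473315942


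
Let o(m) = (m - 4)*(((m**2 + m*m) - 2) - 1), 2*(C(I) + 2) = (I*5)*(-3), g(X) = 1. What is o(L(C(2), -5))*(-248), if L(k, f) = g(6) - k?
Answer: -2239440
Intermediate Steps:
C(I) = -2 - 15*I/2 (C(I) = -2 + ((I*5)*(-3))/2 = -2 + ((5*I)*(-3))/2 = -2 + (-15*I)/2 = -2 - 15*I/2)
L(k, f) = 1 - k
o(m) = (-4 + m)*(-3 + 2*m**2) (o(m) = (-4 + m)*(((m**2 + m**2) - 2) - 1) = (-4 + m)*((2*m**2 - 2) - 1) = (-4 + m)*((-2 + 2*m**2) - 1) = (-4 + m)*(-3 + 2*m**2))
o(L(C(2), -5))*(-248) = (12 - 8*(1 - (-2 - 15/2*2))**2 - 3*(1 - (-2 - 15/2*2)) + 2*(1 - (-2 - 15/2*2))**3)*(-248) = (12 - 8*(1 - (-2 - 15))**2 - 3*(1 - (-2 - 15)) + 2*(1 - (-2 - 15))**3)*(-248) = (12 - 8*(1 - 1*(-17))**2 - 3*(1 - 1*(-17)) + 2*(1 - 1*(-17))**3)*(-248) = (12 - 8*(1 + 17)**2 - 3*(1 + 17) + 2*(1 + 17)**3)*(-248) = (12 - 8*18**2 - 3*18 + 2*18**3)*(-248) = (12 - 8*324 - 54 + 2*5832)*(-248) = (12 - 2592 - 54 + 11664)*(-248) = 9030*(-248) = -2239440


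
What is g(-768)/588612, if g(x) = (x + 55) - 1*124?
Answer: -279/196204 ≈ -0.0014220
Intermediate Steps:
g(x) = -69 + x (g(x) = (55 + x) - 124 = -69 + x)
g(-768)/588612 = (-69 - 768)/588612 = -837*1/588612 = -279/196204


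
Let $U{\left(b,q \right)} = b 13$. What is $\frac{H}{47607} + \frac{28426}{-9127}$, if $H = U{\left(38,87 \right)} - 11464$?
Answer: $- \frac{1453399772}{434509089} \approx -3.3449$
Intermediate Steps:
$U{\left(b,q \right)} = 13 b$
$H = -10970$ ($H = 13 \cdot 38 - 11464 = 494 - 11464 = -10970$)
$\frac{H}{47607} + \frac{28426}{-9127} = - \frac{10970}{47607} + \frac{28426}{-9127} = \left(-10970\right) \frac{1}{47607} + 28426 \left(- \frac{1}{9127}\right) = - \frac{10970}{47607} - \frac{28426}{9127} = - \frac{1453399772}{434509089}$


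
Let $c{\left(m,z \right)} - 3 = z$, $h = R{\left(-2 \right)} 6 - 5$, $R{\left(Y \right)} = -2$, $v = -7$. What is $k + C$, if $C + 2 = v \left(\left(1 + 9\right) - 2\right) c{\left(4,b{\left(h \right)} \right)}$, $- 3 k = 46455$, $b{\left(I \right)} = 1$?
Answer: $-15711$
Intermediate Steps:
$h = -17$ ($h = \left(-2\right) 6 - 5 = -12 - 5 = -17$)
$c{\left(m,z \right)} = 3 + z$
$k = -15485$ ($k = \left(- \frac{1}{3}\right) 46455 = -15485$)
$C = -226$ ($C = -2 + - 7 \left(\left(1 + 9\right) - 2\right) \left(3 + 1\right) = -2 + - 7 \left(10 - 2\right) 4 = -2 + \left(-7\right) 8 \cdot 4 = -2 - 224 = -226$)
$k + C = -15485 - 226 = -15711$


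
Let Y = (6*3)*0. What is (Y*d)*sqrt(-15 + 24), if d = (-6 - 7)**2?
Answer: 0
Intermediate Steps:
d = 169 (d = (-13)**2 = 169)
Y = 0 (Y = 18*0 = 0)
(Y*d)*sqrt(-15 + 24) = (0*169)*sqrt(-15 + 24) = 0*sqrt(9) = 0*3 = 0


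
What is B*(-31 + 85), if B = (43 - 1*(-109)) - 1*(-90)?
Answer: 13068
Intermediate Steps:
B = 242 (B = (43 + 109) + 90 = 152 + 90 = 242)
B*(-31 + 85) = 242*(-31 + 85) = 242*54 = 13068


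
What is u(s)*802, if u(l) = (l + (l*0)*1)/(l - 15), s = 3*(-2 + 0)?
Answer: 1604/7 ≈ 229.14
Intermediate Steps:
s = -6 (s = 3*(-2) = -6)
u(l) = l/(-15 + l) (u(l) = (l + 0*1)/(-15 + l) = (l + 0)/(-15 + l) = l/(-15 + l))
u(s)*802 = -6/(-15 - 6)*802 = -6/(-21)*802 = -6*(-1/21)*802 = (2/7)*802 = 1604/7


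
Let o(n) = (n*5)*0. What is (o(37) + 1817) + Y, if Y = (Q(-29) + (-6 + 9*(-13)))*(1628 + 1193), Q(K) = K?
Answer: -426975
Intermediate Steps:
o(n) = 0 (o(n) = (5*n)*0 = 0)
Y = -428792 (Y = (-29 + (-6 + 9*(-13)))*(1628 + 1193) = (-29 + (-6 - 117))*2821 = (-29 - 123)*2821 = -152*2821 = -428792)
(o(37) + 1817) + Y = (0 + 1817) - 428792 = 1817 - 428792 = -426975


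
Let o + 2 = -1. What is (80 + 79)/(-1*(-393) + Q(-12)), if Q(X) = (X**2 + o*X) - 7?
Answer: 159/566 ≈ 0.28092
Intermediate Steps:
o = -3 (o = -2 - 1 = -3)
Q(X) = -7 + X**2 - 3*X (Q(X) = (X**2 - 3*X) - 7 = -7 + X**2 - 3*X)
(80 + 79)/(-1*(-393) + Q(-12)) = (80 + 79)/(-1*(-393) + (-7 + (-12)**2 - 3*(-12))) = 159/(393 + (-7 + 144 + 36)) = 159/(393 + 173) = 159/566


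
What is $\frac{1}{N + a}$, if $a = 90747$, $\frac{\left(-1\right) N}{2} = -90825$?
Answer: $\frac{1}{272397} \approx 3.6711 \cdot 10^{-6}$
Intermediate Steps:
$N = 181650$ ($N = \left(-2\right) \left(-90825\right) = 181650$)
$\frac{1}{N + a} = \frac{1}{181650 + 90747} = \frac{1}{272397}$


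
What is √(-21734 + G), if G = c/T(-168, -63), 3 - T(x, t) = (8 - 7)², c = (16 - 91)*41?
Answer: I*√93086/2 ≈ 152.55*I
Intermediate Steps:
c = -3075 (c = -75*41 = -3075)
T(x, t) = 2 (T(x, t) = 3 - (8 - 7)² = 3 - 1*1² = 3 - 1*1 = 3 - 1 = 2)
G = -3075/2 ≈ -1537.5
√(-21734 + G) = √(-21734 - 3075/2) = √(-46543/2) = I*√93086/2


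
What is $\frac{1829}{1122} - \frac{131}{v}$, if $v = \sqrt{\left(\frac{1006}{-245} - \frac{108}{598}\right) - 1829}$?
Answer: $\frac{1829}{1122} + \frac{917 i \sqrt{200774641405}}{134297419} \approx 1.6301 + 3.0595 i$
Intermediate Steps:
$v = \frac{i \sqrt{200774641405}}{10465}$ ($v = \sqrt{\left(1006 \left(- \frac{1}{245}\right) - \frac{54}{299}\right) - 1829} = \sqrt{\left(- \frac{1006}{245} - \frac{54}{299}\right) - 1829} = \sqrt{- \frac{314024}{73255} - 1829} = \sqrt{- \frac{134297419}{73255}} = \frac{i \sqrt{200774641405}}{10465} \approx 42.817 i$)
$\frac{1829}{1122} - \frac{131}{v} = \frac{1829}{1122} - \frac{131}{\frac{1}{10465} i \sqrt{200774641405}} = 1829 \cdot \frac{1}{1122} - 131 \left(- \frac{7 i \sqrt{200774641405}}{134297419}\right) = \frac{1829}{1122} + \frac{917 i \sqrt{200774641405}}{134297419}$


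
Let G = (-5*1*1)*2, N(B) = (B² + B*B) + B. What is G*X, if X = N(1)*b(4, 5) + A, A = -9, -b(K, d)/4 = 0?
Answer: 90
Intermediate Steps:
b(K, d) = 0 (b(K, d) = -4*0 = 0)
N(B) = B + 2*B² (N(B) = (B² + B²) + B = 2*B² + B = B + 2*B²)
G = -10 (G = -5*1*2 = -5*2 = -10)
X = -9 (X = (1*(1 + 2*1))*0 - 9 = (1*(1 + 2))*0 - 9 = (1*3)*0 - 9 = 3*0 - 9 = 0 - 9 = -9)
G*X = -10*(-9) = 90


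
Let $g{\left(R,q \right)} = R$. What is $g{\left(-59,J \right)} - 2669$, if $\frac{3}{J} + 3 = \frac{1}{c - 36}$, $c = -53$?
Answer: $-2728$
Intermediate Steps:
$J = - \frac{267}{268}$ ($J = \frac{3}{-3 + \frac{1}{-53 - 36}} = \frac{3}{-3 + \frac{1}{-89}} = \frac{3}{-3 - \frac{1}{89}} = \frac{3}{- \frac{268}{89}} = 3 \left(- \frac{89}{268}\right) = - \frac{267}{268} \approx -0.99627$)
$g{\left(-59,J \right)} - 2669 = -59 - 2669 = -2728$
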